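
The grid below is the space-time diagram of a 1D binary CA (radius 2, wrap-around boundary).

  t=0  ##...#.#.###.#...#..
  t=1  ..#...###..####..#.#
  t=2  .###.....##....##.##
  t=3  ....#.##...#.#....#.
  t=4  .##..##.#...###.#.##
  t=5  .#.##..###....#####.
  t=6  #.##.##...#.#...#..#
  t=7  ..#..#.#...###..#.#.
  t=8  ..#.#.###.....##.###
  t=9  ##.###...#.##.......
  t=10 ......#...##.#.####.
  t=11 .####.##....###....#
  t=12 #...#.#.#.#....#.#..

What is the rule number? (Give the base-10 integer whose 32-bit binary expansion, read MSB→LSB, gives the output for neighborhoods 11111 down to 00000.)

2809924883

  [31] ##### => #  t=5,i=16
  [30] ####. => .  t=1,i=13
  [29] ###.# => #  t=0,i=11
  [28] ###.. => .  t=1,i=8
  [27] ##.## => .  t=2,i=0
  [26] ##.#. => #  t=0,i=12
  [25] ##..# => #  t=1,i=9
  [24] ##... => #  t=0,i=2
  [23] #.### => .  t=0,i=9
  [22] #.##. => #  t=2,i=18
  [21] #.#.# => #  t=0,i=7
  [20] #.#.. => #  t=0,i=13
  [19] #..## => #  t=0,i=19
  [18] #..#. => #  t=1,i=1
  [17] #...# => .  t=0,i=3
  [16] #.... => .  t=2,i=5
  [15] .#### => .  t=1,i=12
  [14] .###. => .  t=0,i=10
  [13] .##.# => .  t=2,i=16
  [12] .##.. => .  t=0,i=1
  [11] .#.## => #  t=0,i=8
  [10] .#.#. => #  t=0,i=6
  [9] .#..# => .  t=0,i=18
  [8] .#... => #  t=0,i=14
  [7] ..### => .  t=1,i=6
  [6] ..##. => .  t=0,i=0
  [5] ..#.# => .  t=0,i=5
  [4] ..#.. => #  t=0,i=17
  [3] ...## => .  t=1,i=5
  [2] ...#. => .  t=0,i=4
  [1] ....# => #  t=2,i=7
  [0] ..... => #  t=2,i=6
  bits 10100111011111000000110100010011 = 2809924883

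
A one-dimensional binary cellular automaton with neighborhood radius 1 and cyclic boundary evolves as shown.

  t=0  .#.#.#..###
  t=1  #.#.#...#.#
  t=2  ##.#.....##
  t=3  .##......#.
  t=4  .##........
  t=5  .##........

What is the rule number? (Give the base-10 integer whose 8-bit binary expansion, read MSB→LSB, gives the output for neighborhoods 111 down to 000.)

104

  ### -> .   bit 7 = 0  t=0,i=9
  ##. -> #   bit 6 = 1  t=0,i=10
  #.# -> #   bit 5 = 1  t=0,i=0
  #.. -> .   bit 4 = 0  t=0,i=6
  .## -> #   bit 3 = 1  t=0,i=8
  .#. -> .   bit 2 = 0  t=0,i=1
  ..# -> .   bit 1 = 0  t=0,i=7
  ... -> .   bit 0 = 0  t=1,i=6
  bits 01101000 = 104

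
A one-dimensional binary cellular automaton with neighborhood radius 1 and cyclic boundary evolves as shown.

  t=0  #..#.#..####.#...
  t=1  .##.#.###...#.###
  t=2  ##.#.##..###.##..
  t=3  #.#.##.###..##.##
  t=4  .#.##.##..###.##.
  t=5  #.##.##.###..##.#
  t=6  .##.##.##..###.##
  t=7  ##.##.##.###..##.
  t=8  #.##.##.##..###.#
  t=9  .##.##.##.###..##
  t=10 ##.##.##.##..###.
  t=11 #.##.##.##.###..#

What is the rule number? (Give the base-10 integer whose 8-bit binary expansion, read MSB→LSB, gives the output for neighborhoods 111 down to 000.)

59

  ### -> .   bit 7 = 0  t=0,i=9
  ##. -> .   bit 6 = 0  t=0,i=11
  #.# -> #   bit 5 = 1  t=0,i=4
  #.. -> #   bit 4 = 1  t=0,i=1
  .## -> #   bit 3 = 1  t=0,i=8
  .#. -> .   bit 2 = 0  t=0,i=0
  ..# -> #   bit 1 = 1  t=0,i=2
  ... -> #   bit 0 = 1  t=0,i=15
  bits 00111011 = 59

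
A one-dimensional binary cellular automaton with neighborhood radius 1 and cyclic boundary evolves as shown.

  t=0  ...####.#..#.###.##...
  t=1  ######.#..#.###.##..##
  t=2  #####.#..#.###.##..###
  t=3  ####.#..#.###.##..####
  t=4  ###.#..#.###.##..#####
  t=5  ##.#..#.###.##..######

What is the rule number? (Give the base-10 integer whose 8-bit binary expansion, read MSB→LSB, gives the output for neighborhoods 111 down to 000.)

  ### -> #   bit 7 = 1  t=0,i=4
  ##. -> .   bit 6 = 0  t=0,i=6
  #.# -> #   bit 5 = 1  t=0,i=7
  #.. -> .   bit 4 = 0  t=0,i=9
  .## -> #   bit 3 = 1  t=0,i=3
  .#. -> .   bit 2 = 0  t=0,i=8
  ..# -> #   bit 1 = 1  t=0,i=2
  ... -> #   bit 0 = 1  t=0,i=0
  bits 10101011 = 171

171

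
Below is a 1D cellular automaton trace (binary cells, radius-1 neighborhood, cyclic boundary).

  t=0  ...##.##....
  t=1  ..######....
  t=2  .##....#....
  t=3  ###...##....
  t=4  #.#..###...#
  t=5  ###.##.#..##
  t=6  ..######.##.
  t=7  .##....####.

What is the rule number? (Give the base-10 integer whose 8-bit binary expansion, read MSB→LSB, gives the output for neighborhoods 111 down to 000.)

  ###|.  b7=0 t=1,i=3
  ##.|#  b6=1 t=0,i=4
  #.#|#  b5=1 t=0,i=5
  #..|.  b4=0 t=0,i=8
  .##|#  b3=1 t=0,i=3
  .#.|#  b2=1 t=2,i=7
  ..#|#  b1=1 t=0,i=2
  ...|.  b0=0 t=0,i=0
  bits 01101110 = 110

110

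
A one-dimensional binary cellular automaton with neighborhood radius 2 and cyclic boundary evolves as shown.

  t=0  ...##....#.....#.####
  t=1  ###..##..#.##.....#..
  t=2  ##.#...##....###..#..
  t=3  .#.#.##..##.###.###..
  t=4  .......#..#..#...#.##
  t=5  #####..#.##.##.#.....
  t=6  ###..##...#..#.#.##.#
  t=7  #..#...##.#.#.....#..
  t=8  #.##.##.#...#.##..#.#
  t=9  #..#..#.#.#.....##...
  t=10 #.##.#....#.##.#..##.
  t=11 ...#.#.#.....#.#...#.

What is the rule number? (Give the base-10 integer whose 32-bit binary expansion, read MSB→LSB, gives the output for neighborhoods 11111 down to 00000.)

  #####|#  b31=1 t=5,i=2
  ####.|.  b30=0 t=0,i=19
  ###.#|.  b29=0 t=3,i=14
  ###..|.  b28=0 t=0,i=20
  ##.##|.  b27=0 t=3,i=11
  ##.#.|.  b26=0 t=2,i=2
  ##..#|#  b25=1 t=1,i=3
  ##...|#  b24=1 t=0,i=0
  #.###|.  b23=0 t=0,i=17
  #.##.|.  b22=0 t=1,i=11
  #.#.#|.  b21=0 t=3,i=3
  #.#..|#  b20=1 t=2,i=3
  #..##|.  b19=0 t=1,i=4
  #..#.|#  b18=1 t=1,i=8
  #...#|#  b17=1 t=0,i=1
  #....|#  b16=1 t=0,i=6
  .####|#  b15=1 t=0,i=18
  .###.|#  b14=1 t=1,i=1
  .##.#|#  b13=1 t=2,i=1
  .##..|.  b12=0 t=0,i=4
  .#.##|.  b11=0 t=0,i=16
  .#.#.|.  b10=0 t=3,i=2
  .#..#|.  b9=0 t=1,i=19
  .#...|.  b8=0 t=0,i=10
  ..###|#  b7=1 t=1,i=0
  ..##.|.  b6=0 t=0,i=3
  ..#.#|.  b5=0 t=0,i=15
  ..#..|#  b4=1 t=0,i=9
  ...##|#  b3=1 t=0,i=2
  ...#.|.  b2=0 t=0,i=8
  ....#|.  b1=0 t=0,i=7
  .....|#  b0=1 t=0,i=12
  bits 10000011000101111110000010011001 = 2199380121

2199380121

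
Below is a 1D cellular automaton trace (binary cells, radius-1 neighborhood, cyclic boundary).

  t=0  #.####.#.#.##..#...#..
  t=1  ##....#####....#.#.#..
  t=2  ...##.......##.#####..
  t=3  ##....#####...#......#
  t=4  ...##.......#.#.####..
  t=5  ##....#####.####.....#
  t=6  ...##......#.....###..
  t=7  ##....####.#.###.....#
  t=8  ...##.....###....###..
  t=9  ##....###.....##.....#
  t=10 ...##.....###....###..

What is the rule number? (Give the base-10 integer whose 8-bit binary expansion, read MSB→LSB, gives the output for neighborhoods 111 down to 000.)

37

  [7] ### => .  t=0,i=3
  [6] ##. => .  t=0,i=5
  [5] #.# => #  t=0,i=1
  [4] #.. => .  t=0,i=13
  [3] .## => .  t=0,i=2
  [2] .#. => #  t=0,i=0
  [1] ..# => .  t=0,i=14
  [0] ... => #  t=0,i=17
  bits 00100101 = 37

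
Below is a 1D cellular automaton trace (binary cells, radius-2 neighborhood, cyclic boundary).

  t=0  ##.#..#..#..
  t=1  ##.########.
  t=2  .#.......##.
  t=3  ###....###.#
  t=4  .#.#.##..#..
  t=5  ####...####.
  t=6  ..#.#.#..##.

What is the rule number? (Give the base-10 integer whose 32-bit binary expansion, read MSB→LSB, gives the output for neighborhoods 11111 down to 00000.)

1664362366

  nb #####: next=.  (t=1,i=5, bit31=0)
  nb ####.: next=#  (t=1,i=9, bit30=1)
  nb ###.#: next=#  (t=1,i=10, bit29=1)
  nb ###..: next=.  (t=3,i=2, bit28=0)
  nb ##.##: next=.  (t=1,i=2, bit27=0)
  nb ##.#.: next=.  (t=0,i=2, bit26=0)
  nb ##..#: next=#  (t=2,i=11, bit25=1)
  nb ##...: next=#  (t=3,i=3, bit24=1)
  nb #.###: next=.  (t=1,i=3, bit23=0)
  nb #.##.: next=.  (t=1,i=0, bit22=0)
  nb #.#.#: next=#  (t=4,i=3, bit21=1)
  nb #.#..: next=#  (t=0,i=3, bit20=1)
  nb #..##: next=.  (t=0,i=11, bit19=0)
  nb #..#.: next=#  (t=0,i=5, bit18=1)
  nb #...#: next=.  (t=4,i=11, bit17=0)
  nb #....: next=.  (t=2,i=3, bit16=0)
  nb .####: next=.  (t=1,i=4, bit15=0)
  nb .###.: next=.  (t=3,i=8, bit14=0)
  nb .##.#: next=#  (t=0,i=1, bit13=1)
  nb .##..: next=.  (t=2,i=10, bit12=0)
  nb .#.##: next=.  (t=4,i=4, bit11=0)
  nb .#.#.: next=#  (t=4,i=2, bit10=1)
  nb .#..#: next=#  (t=0,i=4, bit9=1)
  nb .#...: next=#  (t=2,i=2, bit8=1)
  nb ..###: next=.  (t=3,i=7, bit7=0)
  nb ..##.: next=#  (t=0,i=0, bit6=1)
  nb ..#.#: next=#  (t=4,i=1, bit5=1)
  nb ..#..: next=#  (t=0,i=6, bit4=1)
  nb ...##: next=#  (t=2,i=8, bit3=1)
  nb ...#.: next=#  (t=4,i=0, bit2=1)
  nb ....#: next=#  (t=2,i=7, bit1=1)
  nb .....: next=.  (t=2,i=4, bit0=0)
  bits 01100011001101000010011101111110 = 1664362366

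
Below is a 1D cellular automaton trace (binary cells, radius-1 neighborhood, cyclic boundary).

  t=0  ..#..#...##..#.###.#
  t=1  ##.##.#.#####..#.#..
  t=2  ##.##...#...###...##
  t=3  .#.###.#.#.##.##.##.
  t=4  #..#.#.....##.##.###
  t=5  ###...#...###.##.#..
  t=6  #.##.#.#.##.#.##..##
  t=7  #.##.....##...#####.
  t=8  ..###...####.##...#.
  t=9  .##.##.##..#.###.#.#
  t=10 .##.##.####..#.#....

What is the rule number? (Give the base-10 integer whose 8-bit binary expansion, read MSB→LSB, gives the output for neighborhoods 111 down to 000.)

90

  [7] ### => .  t=0,i=16
  [6] ##. => #  t=0,i=10
  [5] #.# => .  t=0,i=14
  [4] #.. => #  t=0,i=0
  [3] .## => #  t=0,i=9
  [2] .#. => .  t=0,i=2
  [1] ..# => #  t=0,i=1
  [0] ... => .  t=0,i=7
  bits 01011010 = 90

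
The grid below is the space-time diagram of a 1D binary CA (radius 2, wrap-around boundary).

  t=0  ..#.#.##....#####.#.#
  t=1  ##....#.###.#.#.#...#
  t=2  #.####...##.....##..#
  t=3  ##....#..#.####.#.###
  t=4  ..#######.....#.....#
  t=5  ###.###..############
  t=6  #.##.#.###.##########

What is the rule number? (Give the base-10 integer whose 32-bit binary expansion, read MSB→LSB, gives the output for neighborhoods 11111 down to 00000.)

2875024343

  #####|#  b31=1 t=0,i=14
  ####.|.  b30=0 t=0,i=15
  ###.#|#  b29=1 t=0,i=16
  ###..|.  b28=0 t=1,i=1
  ##.##|#  b27=1 t=2,i=1
  ##.#.|.  b26=0 t=0,i=17
  ##..#|#  b25=1 t=2,i=18
  ##...|#  b24=1 t=0,i=8
  #.###|.  b23=0 t=1,i=8
  #.##.|#  b22=1 t=0,i=6
  #.#.#|.  b21=0 t=0,i=4
  #.#..|#  b20=1 t=0,i=20
  #..##|#  b19=1 t=2,i=19
  #..#.|#  b18=1 t=0,i=1
  #...#|.  b17=0 t=1,i=18
  #....|#  b16=1 t=0,i=9
  .####|.  b15=0 t=0,i=13
  .###.|#  b14=1 t=1,i=0
  .##.#|#  b13=1 t=2,i=0
  .##..|.  b12=0 t=0,i=7
  .#.##|.  b11=0 t=0,i=5
  .#.#.|.  b10=0 t=0,i=3
  .#..#|#  b9=1 t=0,i=0
  .#...|#  b8=1 t=1,i=17
  ..###|#  b7=1 t=0,i=12
  ..##.|#  b6=1 t=2,i=9
  ..#.#|.  b5=0 t=0,i=2
  ..#..|#  b4=1 t=3,i=6
  ...##|.  b3=0 t=0,i=11
  ...#.|#  b2=1 t=1,i=5
  ....#|#  b1=1 t=0,i=10
  .....|#  b0=1 t=2,i=13
  bits 10101011010111010110001111010111 = 2875024343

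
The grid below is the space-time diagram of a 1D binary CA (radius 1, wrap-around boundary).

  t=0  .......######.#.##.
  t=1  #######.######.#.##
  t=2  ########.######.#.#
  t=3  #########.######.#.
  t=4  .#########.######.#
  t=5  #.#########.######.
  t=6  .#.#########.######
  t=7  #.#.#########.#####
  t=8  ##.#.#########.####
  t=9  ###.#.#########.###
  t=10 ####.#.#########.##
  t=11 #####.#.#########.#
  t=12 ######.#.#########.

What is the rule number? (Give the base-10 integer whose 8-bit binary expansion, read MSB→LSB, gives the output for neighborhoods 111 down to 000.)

243

  ###|#  b7=1 t=0,i=8
  ##.|#  b6=1 t=0,i=12
  #.#|#  b5=1 t=0,i=13
  #..|#  b4=1 t=0,i=18
  .##|.  b3=0 t=0,i=7
  .#.|.  b2=0 t=0,i=14
  ..#|#  b1=1 t=0,i=6
  ...|#  b0=1 t=0,i=0
  bits 11110011 = 243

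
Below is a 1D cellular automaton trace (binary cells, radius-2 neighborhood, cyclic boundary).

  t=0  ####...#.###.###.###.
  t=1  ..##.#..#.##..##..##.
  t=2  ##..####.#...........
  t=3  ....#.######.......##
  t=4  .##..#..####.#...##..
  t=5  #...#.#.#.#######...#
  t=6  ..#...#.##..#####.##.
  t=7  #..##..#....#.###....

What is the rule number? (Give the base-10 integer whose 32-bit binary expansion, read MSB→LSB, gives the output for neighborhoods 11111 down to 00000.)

  nb #####: next=#  (t=3,i=8, bit31=1)
  nb ####.: next=#  (t=0,i=2, bit30=1)
  nb ###.#: next=#  (t=0,i=11, bit29=1)
  nb ###..: next=#  (t=0,i=3, bit28=1)
  nb ##.##: next=.  (t=0,i=12, bit27=0)
  nb ##.#.: next=#  (t=1,i=4, bit26=1)
  nb ##..#: next=.  (t=1,i=12, bit25=0)
  nb ##...: next=.  (t=0,i=4, bit24=0)
  nb #.###: next=.  (t=0,i=0, bit23=0)
  nb #.##.: next=.  (t=1,i=10, bit22=0)
  nb #.#.#: next=#  (t=5,i=6, bit21=1)
  nb #.#..: next=#  (t=1,i=5, bit20=1)
  nb #..##: next=.  (t=1,i=13, bit19=0)
  nb #..#.: next=#  (t=1,i=7, bit18=1)
  nb #...#: next=#  (t=0,i=5, bit17=1)
  nb #....: next=#  (t=2,i=11, bit16=1)
  nb .####: next=.  (t=0,i=1, bit15=0)
  nb .###.: next=#  (t=0,i=10, bit14=1)
  nb .##.#: next=.  (t=1,i=3, bit13=0)
  nb .##..: next=.  (t=1,i=11, bit12=0)
  nb .#.##: next=#  (t=0,i=8, bit11=1)
  nb .#.#.: next=.  (t=5,i=5, bit10=0)
  nb .#..#: next=#  (t=1,i=6, bit9=1)
  nb .#...: next=#  (t=2,i=10, bit8=1)
  nb ..###: next=#  (t=2,i=4, bit7=1)
  nb ..##.: next=.  (t=1,i=2, bit6=0)
  nb ..#.#: next=.  (t=0,i=7, bit5=0)
  nb ..#..: next=.  (t=4,i=5, bit4=0)
  nb ...##: next=#  (t=1,i=1, bit3=1)
  nb ...#.: next=.  (t=0,i=6, bit2=0)
  nb ....#: next=#  (t=2,i=19, bit1=1)
  nb .....: next=.  (t=2,i=12, bit0=0)
  bits 11110100001101110100101110001010 = 4097264522

4097264522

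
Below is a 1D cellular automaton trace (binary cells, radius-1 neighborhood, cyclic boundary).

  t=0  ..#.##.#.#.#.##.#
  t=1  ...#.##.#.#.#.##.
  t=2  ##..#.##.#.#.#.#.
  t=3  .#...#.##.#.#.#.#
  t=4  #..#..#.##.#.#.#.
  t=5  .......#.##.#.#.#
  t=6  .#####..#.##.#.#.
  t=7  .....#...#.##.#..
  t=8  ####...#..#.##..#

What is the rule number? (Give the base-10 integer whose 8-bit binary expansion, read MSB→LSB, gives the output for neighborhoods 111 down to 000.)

  [7] ### => .  t=6,i=2
  [6] ##. => #  t=0,i=5
  [5] #.# => #  t=0,i=3
  [4] #.. => .  t=0,i=0
  [3] .## => .  t=0,i=4
  [2] .#. => .  t=0,i=2
  [1] ..# => .  t=0,i=1
  [0] ... => #  t=1,i=0
  bits 01100001 = 97

97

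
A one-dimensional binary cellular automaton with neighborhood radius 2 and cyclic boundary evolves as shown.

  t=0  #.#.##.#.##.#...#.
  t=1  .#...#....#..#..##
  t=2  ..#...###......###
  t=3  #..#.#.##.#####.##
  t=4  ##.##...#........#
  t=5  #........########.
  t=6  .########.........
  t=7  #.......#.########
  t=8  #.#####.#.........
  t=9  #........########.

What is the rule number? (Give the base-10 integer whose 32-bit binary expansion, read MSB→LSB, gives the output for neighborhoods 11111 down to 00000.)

  #####|.  b31=0 t=3,i=12
  ####.|.  b30=0 t=3,i=13
  ###.#|.  b29=0 t=3,i=14
  ###..|#  b28=1 t=2,i=8
  ##.##|.  b27=0 t=3,i=9
  ##.#.|.  b26=0 t=0,i=6
  ##..#|#  b25=1 t=2,i=0
  ##...|.  b24=0 t=2,i=9
  #.###|.  b23=0 t=3,i=10
  #.##.|.  b22=0 t=0,i=4
  #.#.#|.  b21=0 t=0,i=0
  #.#..|.  b20=0 t=0,i=12
  #..##|#  b19=1 t=1,i=15
  #..#.|.  b18=0 t=1,i=12
  #...#|.  b17=0 t=0,i=14
  #....|#  b16=1 t=1,i=7
  .####|.  b15=0 t=3,i=11
  .###.|#  b14=1 t=2,i=7
  .##.#|#  b13=1 t=0,i=5
  .##..|.  b12=0 t=4,i=4
  .#.##|.  b11=0 t=0,i=3
  .#.#.|#  b10=1 t=0,i=1
  .#..#|.  b9=0 t=1,i=11
  .#...|#  b8=1 t=0,i=13
  ..###|.  b7=0 t=2,i=6
  ..##.|#  b6=1 t=1,i=16
  ..#.#|#  b5=1 t=0,i=16
  ..#..|.  b4=0 t=1,i=5
  ...##|#  b3=1 t=2,i=5
  ...#.|.  b2=0 t=0,i=15
  ....#|#  b1=1 t=1,i=8
  .....|#  b0=1 t=2,i=11
  bits 00010010000010010110010101101011 = 302605675

302605675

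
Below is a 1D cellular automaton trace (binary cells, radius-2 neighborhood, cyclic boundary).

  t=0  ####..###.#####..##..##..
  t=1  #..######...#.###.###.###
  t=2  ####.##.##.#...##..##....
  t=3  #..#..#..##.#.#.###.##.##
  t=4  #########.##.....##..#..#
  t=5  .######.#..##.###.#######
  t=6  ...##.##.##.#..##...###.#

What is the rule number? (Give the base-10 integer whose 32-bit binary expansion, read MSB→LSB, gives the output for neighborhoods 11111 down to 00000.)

  #####|#  b31=1 t=0,i=12
  ####.|.  b30=0 t=0,i=2
  ###.#|#  b29=1 t=0,i=8
  ###..|#  b28=1 t=0,i=3
  ##.##|.  b27=0 t=0,i=9
  ##.#.|#  b26=1 t=2,i=10
  ##..#|#  b25=1 t=0,i=4
  ##...|#  b24=1 t=1,i=9
  #.###|.  b23=0 t=0,i=10
  #.##.|.  b22=0 t=2,i=5
  #.#.#|.  b21=0 t=3,i=12
  #.#..|.  b20=0 t=2,i=11
  #..##|#  b19=1 t=0,i=5
  #..#.|#  b18=1 t=3,i=2
  #...#|.  b17=0 t=1,i=10
  #....|.  b16=0 t=2,i=22
  .####|.  b15=0 t=0,i=1
  .###.|#  b14=1 t=0,i=7
  .##.#|#  b13=1 t=2,i=6
  .##..|#  b12=1 t=0,i=18
  .#.##|.  b11=0 t=1,i=13
  .#.#.|.  b10=0 t=3,i=13
  .#..#|#  b9=1 t=3,i=4
  .#...|#  b8=1 t=2,i=12
  ..###|#  b7=1 t=0,i=0
  ..##.|.  b6=0 t=0,i=17
  ..#.#|.  b5=0 t=1,i=12
  ..#..|#  b4=1 t=3,i=3
  ...##|#  b3=1 t=2,i=14
  ...#.|#  b2=1 t=1,i=11
  ....#|#  b1=1 t=2,i=23
  .....|#  b0=1 t=4,i=14
  bits 10110111000011000111001110011111 = 3071046559

3071046559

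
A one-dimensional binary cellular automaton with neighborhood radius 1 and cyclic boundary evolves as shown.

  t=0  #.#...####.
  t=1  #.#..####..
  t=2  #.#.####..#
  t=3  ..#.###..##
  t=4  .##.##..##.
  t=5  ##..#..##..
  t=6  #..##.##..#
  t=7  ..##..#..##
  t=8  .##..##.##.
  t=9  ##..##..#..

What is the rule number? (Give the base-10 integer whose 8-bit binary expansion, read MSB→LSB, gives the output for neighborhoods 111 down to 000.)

142

  nb ###: next=#  (t=0,i=7, bit7=1)
  nb ##.: next=.  (t=0,i=9, bit6=0)
  nb #.#: next=.  (t=0,i=1, bit5=0)
  nb #..: next=.  (t=0,i=3, bit4=0)
  nb .##: next=#  (t=0,i=6, bit3=1)
  nb .#.: next=#  (t=0,i=0, bit2=1)
  nb ..#: next=#  (t=0,i=5, bit1=1)
  nb ...: next=.  (t=0,i=4, bit0=0)
  bits 10001110 = 142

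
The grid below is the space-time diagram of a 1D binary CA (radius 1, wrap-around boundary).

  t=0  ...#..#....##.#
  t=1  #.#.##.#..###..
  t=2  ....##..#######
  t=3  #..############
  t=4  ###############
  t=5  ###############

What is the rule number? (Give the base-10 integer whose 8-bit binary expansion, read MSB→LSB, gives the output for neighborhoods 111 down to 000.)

218

  nb ###: next=#  (t=1,i=11, bit7=1)
  nb ##.: next=#  (t=0,i=12, bit6=1)
  nb #.#: next=.  (t=0,i=13, bit5=0)
  nb #..: next=#  (t=0,i=0, bit4=1)
  nb .##: next=#  (t=0,i=11, bit3=1)
  nb .#.: next=.  (t=0,i=3, bit2=0)
  nb ..#: next=#  (t=0,i=2, bit1=1)
  nb ...: next=.  (t=0,i=1, bit0=0)
  bits 11011010 = 218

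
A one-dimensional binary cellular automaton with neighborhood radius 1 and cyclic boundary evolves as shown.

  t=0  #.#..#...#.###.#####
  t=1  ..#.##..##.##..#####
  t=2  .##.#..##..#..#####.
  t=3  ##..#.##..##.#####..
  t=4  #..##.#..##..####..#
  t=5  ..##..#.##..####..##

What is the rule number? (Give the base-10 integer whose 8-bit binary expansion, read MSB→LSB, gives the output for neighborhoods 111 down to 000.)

142

  ### -> #   bit 7 = 1  t=0,i=12
  ##. -> .   bit 6 = 0  t=0,i=0
  #.# -> .   bit 5 = 0  t=0,i=1
  #.. -> .   bit 4 = 0  t=0,i=3
  .## -> #   bit 3 = 1  t=0,i=11
  .#. -> #   bit 2 = 1  t=0,i=2
  ..# -> #   bit 1 = 1  t=0,i=4
  ... -> .   bit 0 = 0  t=0,i=7
  bits 10001110 = 142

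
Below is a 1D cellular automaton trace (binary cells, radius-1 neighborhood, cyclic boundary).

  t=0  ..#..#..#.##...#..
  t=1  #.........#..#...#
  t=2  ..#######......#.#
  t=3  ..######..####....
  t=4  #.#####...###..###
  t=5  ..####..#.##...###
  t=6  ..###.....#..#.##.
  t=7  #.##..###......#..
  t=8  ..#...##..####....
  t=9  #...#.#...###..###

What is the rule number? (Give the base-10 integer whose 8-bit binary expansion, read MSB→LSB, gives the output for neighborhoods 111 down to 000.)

137

  [7] ### => #  t=2,i=3
  [6] ##. => .  t=0,i=11
  [5] #.# => .  t=0,i=9
  [4] #.. => .  t=0,i=3
  [3] .## => #  t=0,i=10
  [2] .#. => .  t=0,i=2
  [1] ..# => .  t=0,i=1
  [0] ... => #  t=0,i=0
  bits 10001001 = 137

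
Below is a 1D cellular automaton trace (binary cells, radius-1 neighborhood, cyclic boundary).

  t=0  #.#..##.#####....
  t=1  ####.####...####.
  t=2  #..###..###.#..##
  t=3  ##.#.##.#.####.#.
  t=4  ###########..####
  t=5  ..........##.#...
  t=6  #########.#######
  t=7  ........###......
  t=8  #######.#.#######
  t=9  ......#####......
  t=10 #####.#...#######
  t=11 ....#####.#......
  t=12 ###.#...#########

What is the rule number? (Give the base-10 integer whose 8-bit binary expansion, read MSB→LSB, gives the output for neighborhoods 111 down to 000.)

  nb ###: next=.  (t=0,i=9, bit7=0)
  nb ##.: next=#  (t=0,i=6, bit6=1)
  nb #.#: next=#  (t=0,i=1, bit5=1)
  nb #..: next=#  (t=0,i=3, bit4=1)
  nb .##: next=#  (t=0,i=5, bit3=1)
  nb .#.: next=#  (t=0,i=0, bit2=1)
  nb ..#: next=.  (t=0,i=4, bit1=0)
  nb ...: next=#  (t=0,i=14, bit0=1)
  bits 01111101 = 125

125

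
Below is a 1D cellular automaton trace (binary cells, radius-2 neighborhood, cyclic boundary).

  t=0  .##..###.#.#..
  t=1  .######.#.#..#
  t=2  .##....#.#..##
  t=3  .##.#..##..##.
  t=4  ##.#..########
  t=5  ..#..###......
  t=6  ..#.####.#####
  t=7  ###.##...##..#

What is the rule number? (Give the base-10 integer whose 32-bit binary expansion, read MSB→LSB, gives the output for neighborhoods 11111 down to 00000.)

382719217

  #####|.  b31=0 t=1,i=3
  ####.|.  b30=0 t=1,i=5
  ###.#|.  b29=0 t=0,i=7
  ###..|#  b28=1 t=5,i=7
  ##.##|.  b27=0 t=2,i=0
  ##.#.|#  b26=1 t=0,i=8
  ##..#|#  b25=1 t=0,i=3
  ##...|.  b24=0 t=2,i=3
  #.###|#  b23=1 t=1,i=1
  #.##.|#  b22=1 t=2,i=1
  #.#.#|.  b21=0 t=0,i=9
  #.#..|.  b20=0 t=0,i=11
  #..##|#  b19=1 t=0,i=4
  #..#.|#  b18=1 t=1,i=12
  #...#|#  b17=1 t=0,i=13
  #....|#  b16=1 t=2,i=4
  .####|#  b15=1 t=1,i=2
  .###.|#  b14=1 t=0,i=6
  .##.#|.  b13=0 t=2,i=13
  .##..|#  b12=1 t=0,i=2
  .#.##|.  b11=0 t=1,i=0
  .#.#.|#  b10=1 t=0,i=10
  .#..#|.  b9=0 t=1,i=11
  .#...|.  b8=0 t=0,i=12
  ..###|#  b7=1 t=0,i=5
  ..##.|#  b6=1 t=0,i=1
  ..#.#|#  b5=1 t=1,i=13
  ..#..|#  b4=1 t=5,i=2
  ...##|.  b3=0 t=0,i=0
  ...#.|.  b2=0 t=2,i=6
  ....#|.  b1=0 t=2,i=5
  .....|#  b0=1 t=5,i=10
  bits 00010110110011111101010011110001 = 382719217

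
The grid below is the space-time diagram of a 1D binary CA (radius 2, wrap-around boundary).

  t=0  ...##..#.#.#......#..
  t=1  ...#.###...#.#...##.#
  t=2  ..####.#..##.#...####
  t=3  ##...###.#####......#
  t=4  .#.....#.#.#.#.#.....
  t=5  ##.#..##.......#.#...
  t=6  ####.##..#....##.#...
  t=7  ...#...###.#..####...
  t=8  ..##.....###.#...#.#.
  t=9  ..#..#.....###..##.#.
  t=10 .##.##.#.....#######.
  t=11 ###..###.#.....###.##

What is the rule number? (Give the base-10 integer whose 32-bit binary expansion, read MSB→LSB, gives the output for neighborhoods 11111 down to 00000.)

  #####|#  b31=1 t=3,i=11
  ####.|.  b30=0 t=2,i=4
  ###.#|#  b29=1 t=2,i=5
  ###..|#  b28=1 t=1,i=7
  ##.##|.  b27=0 t=3,i=8
  ##.#.|#  b26=1 t=1,i=19
  ##..#|#  b25=1 t=0,i=5
  ##...|.  b24=0 t=1,i=8
  #.###|#  b23=1 t=1,i=5
  #.##.|.  b22=0 t=6,i=5
  #.#.#|.  b21=0 t=0,i=9
  #.#..|#  b20=1 t=0,i=11
  #..##|#  b19=1 t=2,i=1
  #..#.|#  b18=1 t=0,i=6
  #...#|.  b17=0 t=1,i=1
  #....|#  b16=1 t=0,i=13
  .####|.  b15=0 t=2,i=3
  .###.|.  b14=0 t=1,i=6
  .##.#|#  b13=1 t=1,i=18
  .##..|.  b12=0 t=0,i=4
  .#.##|#  b11=1 t=1,i=4
  .#.#.|.  b10=0 t=0,i=8
  .#..#|.  b9=0 t=2,i=8
  .#...|.  b8=0 t=0,i=12
  ..###|.  b7=0 t=2,i=2
  ..##.|#  b6=1 t=0,i=3
  ..#.#|#  b5=1 t=0,i=7
  ..#..|#  b4=1 t=0,i=18
  ...##|.  b3=0 t=0,i=2
  ...#.|#  b2=1 t=0,i=17
  ....#|.  b1=0 t=0,i=1
  .....|.  b0=0 t=0,i=0
  bits 10110110100111010010100001110100 = 3063752820

3063752820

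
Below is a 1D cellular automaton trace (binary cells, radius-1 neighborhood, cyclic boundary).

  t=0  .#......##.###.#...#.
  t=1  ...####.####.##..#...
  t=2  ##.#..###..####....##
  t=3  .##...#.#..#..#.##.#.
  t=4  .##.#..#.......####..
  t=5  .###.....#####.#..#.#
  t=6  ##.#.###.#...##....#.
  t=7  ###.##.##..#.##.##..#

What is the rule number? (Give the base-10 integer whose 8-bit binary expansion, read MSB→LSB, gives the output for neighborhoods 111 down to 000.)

  nb ###: next=.  (t=0,i=12, bit7=0)
  nb ##.: next=#  (t=0,i=9, bit6=1)
  nb #.#: next=#  (t=0,i=10, bit5=1)
  nb #..: next=.  (t=0,i=2, bit4=0)
  nb .##: next=#  (t=0,i=8, bit3=1)
  nb .#.: next=.  (t=0,i=1, bit2=0)
  nb ..#: next=.  (t=0,i=0, bit1=0)
  nb ...: next=#  (t=0,i=3, bit0=1)
  bits 01101001 = 105

105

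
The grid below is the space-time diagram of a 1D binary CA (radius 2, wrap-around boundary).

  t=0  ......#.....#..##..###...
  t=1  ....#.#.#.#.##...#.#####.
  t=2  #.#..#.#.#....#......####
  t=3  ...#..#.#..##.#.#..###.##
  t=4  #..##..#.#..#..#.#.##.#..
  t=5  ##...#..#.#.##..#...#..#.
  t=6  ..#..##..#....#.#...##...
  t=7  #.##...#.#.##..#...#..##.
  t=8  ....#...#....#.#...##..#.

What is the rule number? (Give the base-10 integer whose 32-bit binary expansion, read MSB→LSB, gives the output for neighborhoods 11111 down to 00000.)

  #####|#  b31=1 t=1,i=21
  ####.|#  b30=1 t=1,i=22
  ###.#|.  b29=0 t=2,i=0
  ###..|#  b28=1 t=0,i=21
  ##.##|#  b27=1 t=3,i=22
  ##.#.|.  b26=0 t=2,i=1
  ##..#|#  b25=1 t=0,i=17
  ##...|#  b24=1 t=0,i=22
  #.###|.  b23=0 t=1,i=19
  #.##.|.  b22=0 t=1,i=12
  #.#.#|.  b21=0 t=1,i=6
  #.#..|.  b20=0 t=2,i=2
  #..##|.  b19=0 t=0,i=14
  #..#.|.  b18=0 t=2,i=4
  #...#|.  b17=0 t=1,i=15
  #....|#  b16=1 t=0,i=8
  .####|.  b15=0 t=1,i=20
  .###.|#  b14=1 t=0,i=20
  .##.#|#  b13=1 t=3,i=12
  .##..|.  b12=0 t=0,i=16
  .#.##|.  b11=0 t=1,i=11
  .#.#.|#  b10=1 t=1,i=5
  .#..#|#  b9=1 t=0,i=13
  .#...|.  b8=0 t=0,i=7
  ..###|#  b7=1 t=0,i=19
  ..##.|.  b6=0 t=0,i=15
  ..#.#|.  b5=0 t=1,i=4
  ..#..|#  b4=1 t=0,i=6
  ...##|#  b3=1 t=2,i=20
  ...#.|.  b2=0 t=0,i=5
  ....#|#  b1=1 t=0,i=4
  .....|.  b0=0 t=0,i=0
  bits 11011011000000010110011010011010 = 3674302106

3674302106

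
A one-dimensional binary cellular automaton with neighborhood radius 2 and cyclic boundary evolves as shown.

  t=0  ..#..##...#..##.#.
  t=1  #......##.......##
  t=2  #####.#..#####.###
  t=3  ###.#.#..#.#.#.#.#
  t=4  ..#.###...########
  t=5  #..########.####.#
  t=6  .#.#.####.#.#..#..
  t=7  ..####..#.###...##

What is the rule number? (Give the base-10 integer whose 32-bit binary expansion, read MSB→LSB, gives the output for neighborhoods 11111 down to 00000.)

  nb #####: next=#  (t=2,i=0, bit31=1)
  nb ####.: next=.  (t=2,i=3, bit30=0)
  nb ###.#: next=#  (t=2,i=4, bit29=1)
  nb ###..: next=#  (t=1,i=0, bit28=1)
  nb ##.##: next=.  (t=2,i=14, bit27=0)
  nb ##.#.: next=.  (t=0,i=15, bit26=0)
  nb ##..#: next=#  (t=4,i=0, bit25=1)
  nb ##...: next=#  (t=0,i=7, bit24=1)
  nb #.###: next=#  (t=2,i=15, bit23=1)
  nb #.##.: next=.  (t=5,i=17, bit22=0)
  nb #.#.#: next=#  (t=3,i=4, bit21=1)
  nb #.#..: next=#  (t=0,i=16, bit20=1)
  nb #..##: next=.  (t=0,i=4, bit19=0)
  nb #..#.: next=.  (t=3,i=8, bit18=0)
  nb #...#: next=#  (t=0,i=0, bit17=1)
  nb #....: next=#  (t=1,i=2, bit16=1)
  nb .####: next=.  (t=2,i=10, bit15=0)
  nb .###.: next=#  (t=1,i=17, bit14=1)
  nb .##.#: next=.  (t=0,i=14, bit13=0)
  nb .##..: next=.  (t=0,i=6, bit12=0)
  nb .#.##: next=#  (t=3,i=16, bit11=1)
  nb .#.#.: next=#  (t=3,i=5, bit10=1)
  nb .#..#: next=.  (t=0,i=3, bit9=0)
  nb .#...: next=#  (t=0,i=17, bit8=1)
  nb ..###: next=#  (t=1,i=16, bit7=1)
  nb ..##.: next=.  (t=0,i=5, bit6=0)
  nb ..#.#: next=.  (t=3,i=9, bit5=0)
  nb ..#..: next=.  (t=0,i=2, bit4=0)
  nb ...##: next=#  (t=1,i=6, bit3=1)
  nb ...#.: next=.  (t=0,i=1, bit2=0)
  nb ....#: next=.  (t=1,i=5, bit1=0)
  nb .....: next=#  (t=1,i=3, bit0=1)
  bits 10110011101100110100110110001001 = 3014872457

3014872457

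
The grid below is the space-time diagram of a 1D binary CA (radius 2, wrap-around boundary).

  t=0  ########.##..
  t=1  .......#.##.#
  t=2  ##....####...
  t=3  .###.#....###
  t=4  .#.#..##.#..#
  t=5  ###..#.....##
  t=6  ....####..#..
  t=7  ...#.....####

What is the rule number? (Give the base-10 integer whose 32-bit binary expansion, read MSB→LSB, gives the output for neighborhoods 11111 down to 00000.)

  nb #####: next=.  (t=0,i=2, bit31=0)
  nb ####.: next=.  (t=0,i=6, bit30=0)
  nb ###.#: next=#  (t=0,i=7, bit29=1)
  nb ###..: next=.  (t=2,i=9, bit28=0)
  nb ##.##: next=.  (t=0,i=8, bit27=0)
  nb ##.#.: next=.  (t=1,i=11, bit26=0)
  nb ##..#: next=.  (t=0,i=11, bit25=0)
  nb ##...: next=#  (t=2,i=2, bit24=1)
  nb #.###: next=#  (t=3,i=1, bit23=1)
  nb #.##.: next=#  (t=0,i=9, bit22=1)
  nb #.#.#: next=#  (t=4,i=1, bit21=1)
  nb #.#..: next=.  (t=1,i=12, bit20=0)
  nb #..##: next=#  (t=0,i=12, bit19=1)
  nb #..#.: next=#  (t=4,i=11, bit18=1)
  nb #...#: next=#  (t=2,i=11, bit17=1)
  nb #....: next=#  (t=1,i=1, bit16=1)
  nb .####: next=.  (t=0,i=1, bit15=0)
  nb .###.: next=.  (t=3,i=2, bit14=0)
  nb .##.#: next=.  (t=1,i=10, bit13=0)
  nb .##..: next=#  (t=0,i=10, bit12=1)
  nb .#.##: next=#  (t=1,i=8, bit11=1)
  nb .#.#.: next=#  (t=4,i=0, bit10=1)
  nb .#..#: next=.  (t=4,i=4, bit9=0)
  nb .#...: next=#  (t=1,i=0, bit8=1)
  nb ..###: next=.  (t=0,i=0, bit7=0)
  nb ..##.: next=.  (t=2,i=0, bit6=0)
  nb ..#.#: next=#  (t=1,i=7, bit5=1)
  nb ..#..: next=#  (t=5,i=5, bit4=1)
  nb ...##: next=#  (t=2,i=5, bit3=1)
  nb ...#.: next=#  (t=1,i=6, bit2=1)
  nb ....#: next=.  (t=1,i=5, bit1=0)
  nb .....: next=.  (t=1,i=2, bit0=0)
  bits 00100001111011110001110100111100 = 569318716

569318716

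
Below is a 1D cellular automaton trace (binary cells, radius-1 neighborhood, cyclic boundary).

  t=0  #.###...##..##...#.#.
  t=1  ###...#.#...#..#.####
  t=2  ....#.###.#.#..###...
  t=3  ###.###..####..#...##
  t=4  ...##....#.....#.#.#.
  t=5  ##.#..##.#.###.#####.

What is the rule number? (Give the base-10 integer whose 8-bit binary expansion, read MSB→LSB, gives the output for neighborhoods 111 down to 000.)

45

  ###|.  b7=0 t=0,i=3
  ##.|.  b6=0 t=0,i=4
  #.#|#  b5=1 t=0,i=1
  #..|.  b4=0 t=0,i=5
  .##|#  b3=1 t=0,i=2
  .#.|#  b2=1 t=0,i=0
  ..#|.  b1=0 t=0,i=7
  ...|#  b0=1 t=0,i=6
  bits 00101101 = 45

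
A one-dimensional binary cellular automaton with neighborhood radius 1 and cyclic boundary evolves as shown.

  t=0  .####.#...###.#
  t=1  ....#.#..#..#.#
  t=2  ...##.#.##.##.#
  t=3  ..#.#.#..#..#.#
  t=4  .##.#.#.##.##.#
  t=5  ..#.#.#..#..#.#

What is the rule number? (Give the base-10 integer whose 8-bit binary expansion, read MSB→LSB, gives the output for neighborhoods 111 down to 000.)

70

  ### -> .   bit 7 = 0  t=0,i=2
  ##. -> #   bit 6 = 1  t=0,i=4
  #.# -> .   bit 5 = 0  t=0,i=0
  #.. -> .   bit 4 = 0  t=0,i=7
  .## -> .   bit 3 = 0  t=0,i=1
  .#. -> #   bit 2 = 1  t=0,i=6
  ..# -> #   bit 1 = 1  t=0,i=9
  ... -> .   bit 0 = 0  t=0,i=8
  bits 01000110 = 70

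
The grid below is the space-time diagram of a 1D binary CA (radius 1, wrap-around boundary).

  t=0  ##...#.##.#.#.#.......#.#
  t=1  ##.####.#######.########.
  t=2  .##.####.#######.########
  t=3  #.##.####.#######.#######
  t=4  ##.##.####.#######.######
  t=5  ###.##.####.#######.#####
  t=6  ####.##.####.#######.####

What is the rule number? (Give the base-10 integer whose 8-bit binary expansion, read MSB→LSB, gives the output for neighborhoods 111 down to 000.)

231

  [7] ### => #  t=0,i=0
  [6] ##. => #  t=0,i=1
  [5] #.# => #  t=0,i=6
  [4] #.. => .  t=0,i=2
  [3] .## => .  t=0,i=7
  [2] .#. => #  t=0,i=5
  [1] ..# => #  t=0,i=4
  [0] ... => #  t=0,i=3
  bits 11100111 = 231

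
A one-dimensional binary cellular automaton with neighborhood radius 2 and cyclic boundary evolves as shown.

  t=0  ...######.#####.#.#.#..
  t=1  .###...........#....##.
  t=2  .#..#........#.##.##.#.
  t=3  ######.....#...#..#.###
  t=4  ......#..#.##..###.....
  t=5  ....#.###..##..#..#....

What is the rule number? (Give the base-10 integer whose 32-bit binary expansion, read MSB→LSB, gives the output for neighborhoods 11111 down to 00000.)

  [31] ##### => .  t=0,i=5
  [30] ####. => .  t=0,i=7
  [29] ###.# => .  t=0,i=8
  [28] ###.. => .  t=1,i=3
  [27] ##.## => .  t=0,i=9
  [26] ##.#. => #  t=0,i=15
  [25] ##..# => .  t=1,i=22
  [24] ##... => #  t=1,i=4
  [23] #.### => .  t=0,i=10
  [22] #.##. => #  t=2,i=15
  [21] #.#.# => .  t=0,i=16
  [20] #.#.. => #  t=0,i=20
  [19] #..## => .  t=1,i=0
  [18] #..#. => #  t=2,i=0
  [17] #...# => .  t=3,i=13
  [16] #.... => .  t=0,i=22
  [15] .#### => .  t=0,i=4
  [14] .###. => .  t=1,i=2
  [13] .##.# => .  t=2,i=16
  [12] .##.. => #  t=1,i=21
  [11] .#.## => .  t=2,i=14
  [10] .#.#. => .  t=0,i=17
  [9] .#..# => #  t=2,i=2
  [8] .#... => #  t=0,i=21
  [7] ..### => #  t=0,i=3
  [6] ..##. => .  t=1,i=20
  [5] ..#.# => .  t=2,i=13
  [4] ..#.. => #  t=1,i=15
  [3] ...## => #  t=0,i=2
  [2] ...#. => .  t=1,i=14
  [1] ....# => #  t=0,i=1
  [0] ..... => .  t=0,i=0
  bits 00000101010101000001001110011010 = 89396122

89396122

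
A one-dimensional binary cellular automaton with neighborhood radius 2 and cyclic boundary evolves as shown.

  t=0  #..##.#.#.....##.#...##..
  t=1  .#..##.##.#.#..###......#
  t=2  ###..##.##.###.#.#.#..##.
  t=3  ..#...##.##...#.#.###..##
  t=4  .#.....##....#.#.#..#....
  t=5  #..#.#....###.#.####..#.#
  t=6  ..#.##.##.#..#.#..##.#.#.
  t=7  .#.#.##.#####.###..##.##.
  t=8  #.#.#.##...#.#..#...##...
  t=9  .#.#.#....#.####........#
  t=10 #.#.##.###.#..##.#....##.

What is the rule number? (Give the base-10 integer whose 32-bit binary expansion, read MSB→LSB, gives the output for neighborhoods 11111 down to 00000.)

1544892038

  #####|.  b31=0 t=7,i=10
  ####.|#  b30=1 t=5,i=18
  ###.#|.  b29=0 t=2,i=13
  ###..|#  b28=1 t=1,i=17
  ##.##|#  b27=1 t=1,i=6
  ##.#.|#  b26=1 t=0,i=5
  ##..#|.  b25=0 t=0,i=23
  ##...|.  b24=0 t=1,i=18
  #.###|.  b23=0 t=2,i=0
  #.##.|.  b22=0 t=1,i=7
  #.#.#|.  b21=0 t=0,i=6
  #.#..|#  b20=1 t=0,i=8
  #..##|.  b19=0 t=0,i=2
  #..#.|#  b18=1 t=0,i=24
  #...#|.  b17=0 t=0,i=19
  #....|#  b16=1 t=0,i=10
  .####|.  b15=0 t=5,i=17
  .###.|.  b14=0 t=1,i=16
  .##.#|#  b13=1 t=0,i=4
  .##..|.  b12=0 t=0,i=22
  .#.##|#  b11=1 t=3,i=17
  .#.#.|#  b10=1 t=0,i=7
  .#..#|#  b9=1 t=0,i=1
  .#...|.  b8=0 t=0,i=9
  ..###|#  b7=1 t=1,i=15
  ..##.|.  b6=0 t=0,i=3
  ..#.#|.  b5=0 t=1,i=24
  ..#..|.  b4=0 t=0,i=0
  ...##|.  b3=0 t=0,i=13
  ...#.|#  b2=1 t=1,i=23
  ....#|#  b1=1 t=0,i=12
  .....|.  b0=0 t=0,i=11
  bits 01011100000101010010111010000110 = 1544892038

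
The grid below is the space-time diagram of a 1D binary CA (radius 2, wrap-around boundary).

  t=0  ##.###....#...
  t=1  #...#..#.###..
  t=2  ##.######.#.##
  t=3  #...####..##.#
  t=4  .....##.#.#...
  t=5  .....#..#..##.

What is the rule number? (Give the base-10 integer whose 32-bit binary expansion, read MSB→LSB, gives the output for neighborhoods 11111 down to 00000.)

3257256820

  ##### -> #   bit 31 = 1  t=2,i=5
  ####. -> #   bit 30 = 1  t=2,i=0
  ###.# -> .   bit 29 = 0  t=2,i=1
  ###.. -> .   bit 28 = 0  t=0,i=5
  ##.## -> .   bit 27 = 0  t=0,i=2
  ##.#. -> .   bit 26 = 0  t=2,i=9
  ##..# -> #   bit 25 = 1  t=1,i=12
  ##... -> .   bit 24 = 0  t=0,i=6
  #.### -> .   bit 23 = 0  t=0,i=3
  #.##. -> .   bit 22 = 0  t=3,i=13
  #.#.# -> #   bit 21 = 1  t=2,i=10
  #.#.. -> .   bit 20 = 0  t=4,i=10
  #..## -> .   bit 19 = 0  t=3,i=9
  #..#. -> #   bit 18 = 1  t=1,i=6
  #...# -> .   bit 17 = 0  t=0,i=12
  #.... -> #   bit 16 = 1  t=0,i=7
  .#### -> #   bit 15 = 1  t=2,i=4
  .###. -> #   bit 14 = 1  t=0,i=4
  .##.# -> .   bit 13 = 0  t=0,i=1
  .##.. -> .   bit 12 = 0  t=3,i=0
  .#.## -> #   bit 11 = 1  t=1,i=8
  .#.#. -> .   bit 10 = 0  t=4,i=9
  .#..# -> #   bit 9 = 1  t=1,i=5
  .#... -> #   bit 8 = 1  t=0,i=11
  ..### -> .   bit 7 = 0  t=3,i=4
  ..##. -> #   bit 6 = 1  t=0,i=0
  ..#.# -> #   bit 5 = 1  t=1,i=7
  ..#.. -> #   bit 4 = 1  t=0,i=10
  ...## -> .   bit 3 = 0  t=0,i=13
  ...#. -> #   bit 2 = 1  t=0,i=9
  ....# -> .   bit 1 = 0  t=0,i=8
  ..... -> .   bit 0 = 0  t=4,i=0
  bits 11000010001001011100101101110100 = 3257256820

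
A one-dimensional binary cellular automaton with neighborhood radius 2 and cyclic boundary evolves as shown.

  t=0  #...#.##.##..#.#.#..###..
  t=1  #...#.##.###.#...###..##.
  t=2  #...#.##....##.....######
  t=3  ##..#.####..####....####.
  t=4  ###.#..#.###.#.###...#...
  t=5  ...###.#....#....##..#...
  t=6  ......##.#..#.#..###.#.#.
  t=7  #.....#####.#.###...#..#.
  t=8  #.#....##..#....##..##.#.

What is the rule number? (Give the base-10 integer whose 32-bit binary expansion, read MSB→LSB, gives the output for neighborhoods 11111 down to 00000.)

2539238000

  [31] ##### => #  t=2,i=21
  [30] ####. => .  t=2,i=24
  [29] ###.# => .  t=1,i=11
  [28] ###.. => #  t=0,i=22
  [27] ##.## => .  t=0,i=8
  [26] ##.#. => #  t=1,i=12
  [25] ##..# => #  t=0,i=11
  [24] ##... => #  t=2,i=1
  [23] #.### => .  t=1,i=9
  [22] #.##. => #  t=0,i=6
  [21] #.#.# => .  t=0,i=15
  [20] #.#.. => #  t=0,i=17
  [19] #..## => #  t=0,i=19
  [18] #..#. => .  t=0,i=12
  [17] #...# => .  t=0,i=2
  [16] #.... => #  t=2,i=9
  [15] .#### => #  t=2,i=20
  [14] .###. => .  t=0,i=21
  [13] .##.# => #  t=0,i=7
  [12] .##.. => #  t=0,i=10
  [11] .#.## => .  t=0,i=5
  [10] .#.#. => .  t=0,i=14
  [9] .#..# => #  t=0,i=18
  [8] .#... => .  t=0,i=1
  [7] ..### => .  t=0,i=20
  [6] ..##. => #  t=1,i=22
  [5] ..#.# => #  t=0,i=4
  [4] ..#.. => #  t=0,i=0
  [3] ...## => .  t=1,i=16
  [2] ...#. => .  t=0,i=3
  [1] ....# => .  t=2,i=10
  [0] ..... => .  t=2,i=16
  bits 10010111010110011011001001110000 = 2539238000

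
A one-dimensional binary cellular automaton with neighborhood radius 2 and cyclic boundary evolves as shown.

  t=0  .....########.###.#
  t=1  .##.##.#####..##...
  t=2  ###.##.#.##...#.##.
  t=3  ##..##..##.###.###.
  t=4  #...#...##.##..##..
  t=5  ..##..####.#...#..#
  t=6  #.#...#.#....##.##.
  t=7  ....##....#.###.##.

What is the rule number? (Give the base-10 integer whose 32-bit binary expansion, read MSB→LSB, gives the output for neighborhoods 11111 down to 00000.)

  [31] ##### => #  t=0,i=7
  [30] ####. => #  t=0,i=11
  [29] ###.# => .  t=0,i=12
  [28] ###.. => .  t=1,i=11
  [27] ##.## => .  t=0,i=13
  [26] ##.#. => .  t=0,i=17
  [25] ##..# => .  t=1,i=12
  [24] ##... => #  t=1,i=16
  [23] #.### => #  t=0,i=14
  [22] #.##. => #  t=1,i=4
  [21] #.#.# => .  t=2,i=7
  [20] #.#.. => .  t=0,i=18
  [19] #..## => .  t=1,i=13
  [18] #..#. => #  t=4,i=18
  [17] #...# => #  t=2,i=12
  [16] #.... => #  t=0,i=1
  [15] .#### => .  t=0,i=6
  [14] .###. => #  t=0,i=15
  [13] .##.# => #  t=1,i=2
  [12] .##.. => .  t=1,i=15
  [11] .#.## => #  t=2,i=8
  [10] .#.#. => .  t=6,i=1
  [9] .#..# => #  t=5,i=0
  [8] .#... => .  t=0,i=0
  [7] ..### => #  t=0,i=5
  [6] ..##. => #  t=1,i=1
  [5] ..#.# => .  t=2,i=14
  [4] ..#.. => .  t=4,i=0
  [3] ...## => #  t=0,i=4
  [2] ...#. => #  t=2,i=13
  [1] ....# => .  t=0,i=3
  [0] ..... => #  t=0,i=2
  bits 11000001110001110110101011001101 = 3251071693

3251071693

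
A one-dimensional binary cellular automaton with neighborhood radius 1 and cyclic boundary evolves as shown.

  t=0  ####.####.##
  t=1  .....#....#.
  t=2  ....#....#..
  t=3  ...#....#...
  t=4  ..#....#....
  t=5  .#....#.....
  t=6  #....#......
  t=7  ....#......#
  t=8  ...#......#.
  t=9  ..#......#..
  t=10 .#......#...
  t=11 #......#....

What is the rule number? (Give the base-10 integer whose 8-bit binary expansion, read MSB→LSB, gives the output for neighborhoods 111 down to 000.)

10

  nb ###: next=.  (t=0,i=0, bit7=0)
  nb ##.: next=.  (t=0,i=3, bit6=0)
  nb #.#: next=.  (t=0,i=4, bit5=0)
  nb #..: next=.  (t=1,i=6, bit4=0)
  nb .##: next=#  (t=0,i=5, bit3=1)
  nb .#.: next=.  (t=1,i=5, bit2=0)
  nb ..#: next=#  (t=1,i=4, bit1=1)
  nb ...: next=.  (t=1,i=0, bit0=0)
  bits 00001010 = 10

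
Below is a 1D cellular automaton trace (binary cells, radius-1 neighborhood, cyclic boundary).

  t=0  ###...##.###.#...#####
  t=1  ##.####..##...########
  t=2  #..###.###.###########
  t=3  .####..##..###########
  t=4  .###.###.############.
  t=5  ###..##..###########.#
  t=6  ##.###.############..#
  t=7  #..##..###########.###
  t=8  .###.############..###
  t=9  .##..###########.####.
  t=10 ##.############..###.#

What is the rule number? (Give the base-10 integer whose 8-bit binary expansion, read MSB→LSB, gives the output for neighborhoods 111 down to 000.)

  ###|#  b7=1 t=0,i=0
  ##.|.  b6=0 t=0,i=2
  #.#|.  b5=0 t=0,i=8
  #..|#  b4=1 t=0,i=3
  .##|#  b3=1 t=0,i=6
  .#.|.  b2=0 t=0,i=13
  ..#|#  b1=1 t=0,i=5
  ...|#  b0=1 t=0,i=4
  bits 10011011 = 155

155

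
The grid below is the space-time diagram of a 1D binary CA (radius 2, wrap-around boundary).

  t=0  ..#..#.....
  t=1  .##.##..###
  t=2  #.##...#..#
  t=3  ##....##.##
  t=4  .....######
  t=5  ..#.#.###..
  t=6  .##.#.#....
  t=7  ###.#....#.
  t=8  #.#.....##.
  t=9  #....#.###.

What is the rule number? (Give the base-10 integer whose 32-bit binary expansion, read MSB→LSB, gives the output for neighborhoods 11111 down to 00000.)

2829885565

  #####|#  b31=1 t=4,i=7
  ####.|.  b30=0 t=3,i=0
  ###.#|#  b29=1 t=1,i=10
  ###..|.  b28=0 t=3,i=1
  ##.##|#  b27=1 t=1,i=0
  ##.#.|.  b26=0 t=6,i=3
  ##..#|.  b25=0 t=1,i=6
  ##...|.  b24=0 t=2,i=4
  #.###|#  b23=1 t=3,i=9
  #.##.|.  b22=0 t=1,i=1
  #.#.#|#  b21=1 t=5,i=4
  #.#..|.  b20=0 t=6,i=6
  #..##|#  b19=1 t=1,i=7
  #..#.|#  b18=1 t=0,i=4
  #...#|.  b17=0 t=2,i=5
  #....|.  b16=0 t=0,i=7
  .####|#  b15=1 t=3,i=10
  .###.|.  b14=0 t=1,i=9
  .##.#|#  b13=1 t=1,i=2
  .##..|.  b12=0 t=1,i=5
  .#.##|.  b11=0 t=5,i=5
  .#.#.|.  b10=0 t=5,i=3
  .#..#|.  b9=0 t=0,i=3
  .#...|.  b8=0 t=0,i=6
  ..###|.  b7=0 t=1,i=8
  ..##.|#  b6=1 t=2,i=10
  ..#.#|#  b5=1 t=5,i=2
  ..#..|#  b4=1 t=0,i=2
  ...##|#  b3=1 t=3,i=5
  ...#.|#  b2=1 t=0,i=1
  ....#|.  b1=0 t=0,i=0
  .....|#  b0=1 t=0,i=8
  bits 10101000101011001010000001111101 = 2829885565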